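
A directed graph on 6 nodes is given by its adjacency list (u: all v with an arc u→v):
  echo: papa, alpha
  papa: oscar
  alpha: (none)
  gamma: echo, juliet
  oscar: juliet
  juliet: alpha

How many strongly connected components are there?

{alpha} is an SCC by itself.
{gamma} is an SCC by itself.
{echo} is an SCC by itself.
{papa} is an SCC by itself.
{oscar} is an SCC by itself.
(and 1 more singleton SCC)
That gives 6 strongly connected components.

6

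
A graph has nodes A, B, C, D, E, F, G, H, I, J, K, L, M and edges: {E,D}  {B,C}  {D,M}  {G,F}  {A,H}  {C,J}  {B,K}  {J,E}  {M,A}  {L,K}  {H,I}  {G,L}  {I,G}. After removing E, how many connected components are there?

1

With E gone, the remaining components are: {A, B, C, D, F, G, H, I, J, K, L, M}.
That is 1 component.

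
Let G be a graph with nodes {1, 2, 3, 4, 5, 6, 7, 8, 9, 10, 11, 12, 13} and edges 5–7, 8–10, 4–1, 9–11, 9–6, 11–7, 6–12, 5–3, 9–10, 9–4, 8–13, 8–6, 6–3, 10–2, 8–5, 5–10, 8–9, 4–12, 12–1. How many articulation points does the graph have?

2

Removing 8 increases the component count from 1 to 2, so 8 is a cut vertex.
Removing 10 increases the component count from 1 to 2, so 10 is a cut vertex.
By contrast removing 11 leaves 1 component; it is not a cut vertex. No other vertex is a cut vertex either.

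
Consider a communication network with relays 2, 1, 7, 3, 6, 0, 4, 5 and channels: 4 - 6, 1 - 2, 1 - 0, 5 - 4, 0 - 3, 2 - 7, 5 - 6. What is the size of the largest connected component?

Starting from 4 we can reach 4, 5, 6. That is one component of size 3.
Starting from 0 we can reach 0, 1, 2, 3, 7. That is one component of size 5.
The largest has 5 vertices.

5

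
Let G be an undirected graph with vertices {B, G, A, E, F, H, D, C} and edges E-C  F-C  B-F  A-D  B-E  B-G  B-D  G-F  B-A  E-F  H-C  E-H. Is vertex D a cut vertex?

Deleting D leaves 1 component (was 1) (its neighbors A, B remain connected to each other), so D is not a cut vertex.

No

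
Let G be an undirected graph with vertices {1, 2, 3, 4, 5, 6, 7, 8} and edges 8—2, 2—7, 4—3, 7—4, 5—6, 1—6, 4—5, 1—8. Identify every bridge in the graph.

3-4

The edges on the cycle 1-8-2-7-4-5-6-1 are not bridges since each lies on that cycle.
But removing 4—3 disconnects 4 from 3 — this is a bridge.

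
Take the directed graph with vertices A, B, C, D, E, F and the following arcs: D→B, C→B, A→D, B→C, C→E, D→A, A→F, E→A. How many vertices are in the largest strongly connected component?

{A, B, C, D, E} are all mutually reachable — one SCC of size 5.
{F} is an SCC by itself.
The largest has 5 vertices.

5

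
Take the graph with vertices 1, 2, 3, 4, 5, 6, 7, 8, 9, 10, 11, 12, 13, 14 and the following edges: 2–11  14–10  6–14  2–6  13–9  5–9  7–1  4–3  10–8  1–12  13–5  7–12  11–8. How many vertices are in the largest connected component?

6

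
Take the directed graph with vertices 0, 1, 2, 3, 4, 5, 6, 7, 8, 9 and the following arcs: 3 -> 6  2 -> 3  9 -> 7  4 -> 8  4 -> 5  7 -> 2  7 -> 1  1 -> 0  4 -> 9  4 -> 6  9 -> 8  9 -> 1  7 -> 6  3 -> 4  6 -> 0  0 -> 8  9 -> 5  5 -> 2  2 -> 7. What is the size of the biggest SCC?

6

{2, 3, 4, 5, 7, 9} are all mutually reachable — one SCC of size 6.
{0} is an SCC by itself.
{6} is an SCC by itself.
{1} is an SCC by itself.
{8} is an SCC by itself.
The largest has 6 vertices.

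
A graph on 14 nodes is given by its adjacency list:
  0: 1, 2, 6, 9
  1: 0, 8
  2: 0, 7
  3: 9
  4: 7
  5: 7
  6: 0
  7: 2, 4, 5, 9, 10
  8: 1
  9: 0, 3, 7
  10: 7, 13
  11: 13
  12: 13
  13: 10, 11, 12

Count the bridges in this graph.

10

The edges on the cycle 7-9-0-2-7 are not bridges since each lies on that cycle.
But removing 0-1 disconnects 0 from 1; removing 0-6 disconnects 0 from 6; removing 1-8 disconnects 1 from 8; removing 12-13 disconnects 12 from 13 — these are bridges.
In total 10 edges are bridges.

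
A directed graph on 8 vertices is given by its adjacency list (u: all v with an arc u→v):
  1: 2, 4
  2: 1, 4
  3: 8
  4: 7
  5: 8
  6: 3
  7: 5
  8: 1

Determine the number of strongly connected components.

3

{1, 2, 4, 5, 7, 8} are all mutually reachable — one SCC of size 6.
{6} is an SCC by itself.
{3} is an SCC by itself.
That gives 3 strongly connected components.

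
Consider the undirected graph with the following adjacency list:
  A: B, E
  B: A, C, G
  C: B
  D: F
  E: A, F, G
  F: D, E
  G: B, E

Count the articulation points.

Removing B increases the component count from 1 to 2, so B is a cut vertex.
Removing E increases the component count from 1 to 2, so E is a cut vertex.
Removing F increases the component count from 1 to 2, so F is a cut vertex.
By contrast removing A leaves 1 component; it is not a cut vertex. No other vertex is a cut vertex either.

3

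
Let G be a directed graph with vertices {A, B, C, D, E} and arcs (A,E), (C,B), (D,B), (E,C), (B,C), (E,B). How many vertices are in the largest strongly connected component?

2

{B, C} are all mutually reachable — one SCC of size 2.
{D} is an SCC by itself.
{A} is an SCC by itself.
{E} is an SCC by itself.
The largest has 2 vertices.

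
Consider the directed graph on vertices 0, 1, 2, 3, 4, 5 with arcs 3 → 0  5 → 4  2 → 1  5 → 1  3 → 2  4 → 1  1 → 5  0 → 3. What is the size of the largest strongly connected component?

{1, 4, 5} are all mutually reachable — one SCC of size 3.
{0, 3} are all mutually reachable — one SCC of size 2.
{2} is an SCC by itself.
The largest has 3 vertices.

3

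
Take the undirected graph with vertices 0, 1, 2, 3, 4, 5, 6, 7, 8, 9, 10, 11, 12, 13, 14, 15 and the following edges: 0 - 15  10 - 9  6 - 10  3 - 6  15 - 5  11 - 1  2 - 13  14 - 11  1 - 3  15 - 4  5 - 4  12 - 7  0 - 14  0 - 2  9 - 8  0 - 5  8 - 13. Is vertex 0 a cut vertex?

Yes

Deleting 0 raises the number of components from 2 to 3, so 0 is a cut vertex.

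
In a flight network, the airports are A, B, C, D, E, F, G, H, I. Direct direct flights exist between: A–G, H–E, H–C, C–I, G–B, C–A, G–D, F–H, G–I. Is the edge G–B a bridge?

Removing G–B leaves no path between G and B: the component count goes from 1 to 2. So it is a bridge.

Yes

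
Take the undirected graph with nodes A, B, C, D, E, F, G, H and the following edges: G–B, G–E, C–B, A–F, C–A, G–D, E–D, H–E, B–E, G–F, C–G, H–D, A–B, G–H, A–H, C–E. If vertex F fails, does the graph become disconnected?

No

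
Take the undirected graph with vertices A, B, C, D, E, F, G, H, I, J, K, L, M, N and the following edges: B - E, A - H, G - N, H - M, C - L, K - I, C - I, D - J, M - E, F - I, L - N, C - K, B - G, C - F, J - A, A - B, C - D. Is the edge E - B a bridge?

No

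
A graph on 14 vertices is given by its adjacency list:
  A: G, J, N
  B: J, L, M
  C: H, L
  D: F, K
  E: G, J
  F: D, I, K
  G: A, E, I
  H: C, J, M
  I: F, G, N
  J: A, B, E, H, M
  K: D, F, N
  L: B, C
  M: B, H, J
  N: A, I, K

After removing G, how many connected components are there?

With G gone, the remaining components are: {A, B, C, D, E, F, H, I, J, K, L, M, N}.
That is 1 component.

1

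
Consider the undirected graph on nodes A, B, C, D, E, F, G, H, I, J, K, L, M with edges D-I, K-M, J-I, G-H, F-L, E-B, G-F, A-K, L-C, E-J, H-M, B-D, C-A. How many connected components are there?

Starting from B we can reach B, D, E, I, J. That is one component of size 5.
Starting from A we can reach A, C, F, G, H, K, L, M. That is one component of size 8.
Total: 2 components.

2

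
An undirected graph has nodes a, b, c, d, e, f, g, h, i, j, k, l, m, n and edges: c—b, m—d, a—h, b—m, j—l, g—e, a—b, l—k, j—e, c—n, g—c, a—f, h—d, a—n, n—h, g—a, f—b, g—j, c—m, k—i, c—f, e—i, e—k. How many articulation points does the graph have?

Removing g increases the component count from 1 to 2, so g is a cut vertex.
By contrast removing n leaves 1 component; it is not a cut vertex. No other vertex is a cut vertex either.

1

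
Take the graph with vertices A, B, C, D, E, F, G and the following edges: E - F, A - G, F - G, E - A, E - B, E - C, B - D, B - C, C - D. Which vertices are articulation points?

E

Removing E increases the component count from 1 to 2, so E is a cut vertex.
By contrast removing D leaves 1 component; it is not a cut vertex. No other vertex is a cut vertex either.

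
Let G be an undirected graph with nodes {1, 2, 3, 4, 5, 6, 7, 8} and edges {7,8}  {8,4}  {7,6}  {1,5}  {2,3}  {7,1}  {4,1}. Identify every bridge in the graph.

1-5, 2-3, 6-7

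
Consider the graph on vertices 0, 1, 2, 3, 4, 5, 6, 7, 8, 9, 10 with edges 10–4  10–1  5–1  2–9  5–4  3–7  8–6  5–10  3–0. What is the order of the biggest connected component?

4

Starting from 6 we can reach 6, 8. That is one component of size 2.
Starting from 2 we can reach 2, 9. That is one component of size 2.
Starting from 0 we can reach 0, 3, 7. That is one component of size 3.
Starting from 1 we can reach 1, 4, 5, 10. That is one component of size 4.
The largest has 4 vertices.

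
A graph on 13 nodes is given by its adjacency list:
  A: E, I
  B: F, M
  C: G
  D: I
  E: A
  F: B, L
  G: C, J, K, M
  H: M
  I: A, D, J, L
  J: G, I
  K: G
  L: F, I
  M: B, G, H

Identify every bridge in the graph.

A-E, A-I, C-G, D-I, G-K, H-M

The edges on the cycle I-J-G-M-B-F-L-I are not bridges since each lies on that cycle.
But removing C-G disconnects C from G; removing I-D disconnects I from D; removing A-E disconnects A from E; removing H-M disconnects H from M — these are bridges.
In total 6 edges are bridges.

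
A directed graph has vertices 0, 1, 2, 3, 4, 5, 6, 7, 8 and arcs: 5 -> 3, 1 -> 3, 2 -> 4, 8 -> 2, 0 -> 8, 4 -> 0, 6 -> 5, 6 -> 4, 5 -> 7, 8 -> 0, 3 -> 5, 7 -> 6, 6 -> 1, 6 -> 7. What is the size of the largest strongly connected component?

5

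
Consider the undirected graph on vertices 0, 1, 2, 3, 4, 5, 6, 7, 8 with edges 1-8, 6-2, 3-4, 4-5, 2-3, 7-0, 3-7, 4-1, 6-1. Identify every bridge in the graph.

The edges on the cycle 6-2-3-4-1-6 are not bridges since each lies on that cycle.
But removing 5-4 disconnects 5 from 4; removing 7-0 disconnects 7 from 0; removing 3-7 disconnects 3 from 7; removing 1-8 disconnects 1 from 8 — these are bridges.

0-7, 1-8, 3-7, 4-5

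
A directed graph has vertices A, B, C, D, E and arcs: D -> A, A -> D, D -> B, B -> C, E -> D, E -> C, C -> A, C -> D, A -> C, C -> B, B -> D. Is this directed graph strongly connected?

There is no directed path from B to E, so the graph is not strongly connected.

No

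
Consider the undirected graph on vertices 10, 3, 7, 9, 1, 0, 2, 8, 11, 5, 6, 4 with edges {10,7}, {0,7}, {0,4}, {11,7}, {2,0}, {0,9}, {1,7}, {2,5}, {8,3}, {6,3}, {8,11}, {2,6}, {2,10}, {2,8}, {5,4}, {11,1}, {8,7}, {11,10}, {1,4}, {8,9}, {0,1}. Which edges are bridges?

none

The edges on the cycle 2-6-3-8-2 are not bridges since each lies on that cycle.
Every edge lies on some cycle, so there are no bridges.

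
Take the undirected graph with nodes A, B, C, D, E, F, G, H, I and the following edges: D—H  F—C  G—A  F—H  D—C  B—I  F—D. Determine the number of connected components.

4

E is isolated — a component by itself.
Starting from B we can reach B, I. That is one component of size 2.
Starting from A we can reach A, G. That is one component of size 2.
Starting from C we can reach C, D, F, H. That is one component of size 4.
Total: 4 components.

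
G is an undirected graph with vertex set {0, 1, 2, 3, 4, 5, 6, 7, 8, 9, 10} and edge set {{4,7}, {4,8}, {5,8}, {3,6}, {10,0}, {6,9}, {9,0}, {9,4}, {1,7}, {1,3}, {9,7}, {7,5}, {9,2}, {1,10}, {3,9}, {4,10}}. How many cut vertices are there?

1

Removing 9 increases the component count from 1 to 2, so 9 is a cut vertex.
By contrast removing 8 leaves 1 component; it is not a cut vertex. No other vertex is a cut vertex either.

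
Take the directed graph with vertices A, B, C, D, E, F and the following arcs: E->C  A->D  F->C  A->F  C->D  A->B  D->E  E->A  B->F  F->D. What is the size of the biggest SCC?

{A, B, C, D, E, F} are all mutually reachable — one SCC of size 6.
The largest has 6 vertices.

6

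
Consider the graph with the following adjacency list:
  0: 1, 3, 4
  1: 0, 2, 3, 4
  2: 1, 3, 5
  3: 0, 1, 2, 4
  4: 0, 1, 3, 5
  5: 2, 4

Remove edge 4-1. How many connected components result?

1

4 and 1 are still connected via 4-3-1, so the component count stays at 1.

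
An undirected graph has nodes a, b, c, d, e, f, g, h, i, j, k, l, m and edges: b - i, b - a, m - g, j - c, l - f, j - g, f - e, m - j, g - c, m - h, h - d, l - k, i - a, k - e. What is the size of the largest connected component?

6

Starting from a we can reach a, b, i. That is one component of size 3.
Starting from e we can reach e, f, k, l. That is one component of size 4.
Starting from c we can reach c, d, g, h, j, m. That is one component of size 6.
The largest has 6 vertices.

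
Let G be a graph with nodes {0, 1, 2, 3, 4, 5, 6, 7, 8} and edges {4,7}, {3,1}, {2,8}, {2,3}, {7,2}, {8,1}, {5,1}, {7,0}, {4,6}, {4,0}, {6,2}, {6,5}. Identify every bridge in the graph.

none

The edges on the cycle 6-2-8-1-5-6 are not bridges since each lies on that cycle.
Every edge lies on some cycle, so there are no bridges.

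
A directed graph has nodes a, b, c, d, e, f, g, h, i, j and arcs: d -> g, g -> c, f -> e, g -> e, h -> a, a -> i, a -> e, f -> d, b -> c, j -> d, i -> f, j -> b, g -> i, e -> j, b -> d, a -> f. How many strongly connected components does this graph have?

{b, d, e, f, g, i, j} are all mutually reachable — one SCC of size 7.
{h} is an SCC by itself.
{a} is an SCC by itself.
{c} is an SCC by itself.
That gives 4 strongly connected components.

4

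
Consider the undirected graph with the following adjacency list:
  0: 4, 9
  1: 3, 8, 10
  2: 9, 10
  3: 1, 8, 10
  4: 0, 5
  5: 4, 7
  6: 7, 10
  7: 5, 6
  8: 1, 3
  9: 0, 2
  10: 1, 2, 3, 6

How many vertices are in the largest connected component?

11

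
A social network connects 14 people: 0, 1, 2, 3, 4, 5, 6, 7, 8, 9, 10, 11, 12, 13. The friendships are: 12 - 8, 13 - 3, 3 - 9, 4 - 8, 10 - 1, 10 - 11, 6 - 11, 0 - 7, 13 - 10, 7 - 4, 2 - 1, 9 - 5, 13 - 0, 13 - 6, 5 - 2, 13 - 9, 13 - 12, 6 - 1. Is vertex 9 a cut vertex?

Deleting 9 leaves 1 component (was 1) (its neighbors 3, 5, 13 remain connected to each other), so 9 is not a cut vertex.

No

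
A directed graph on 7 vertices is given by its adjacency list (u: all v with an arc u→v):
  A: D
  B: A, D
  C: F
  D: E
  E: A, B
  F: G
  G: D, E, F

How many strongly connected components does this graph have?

{A, B, D, E} are all mutually reachable — one SCC of size 4.
{F, G} are all mutually reachable — one SCC of size 2.
{C} is an SCC by itself.
That gives 3 strongly connected components.

3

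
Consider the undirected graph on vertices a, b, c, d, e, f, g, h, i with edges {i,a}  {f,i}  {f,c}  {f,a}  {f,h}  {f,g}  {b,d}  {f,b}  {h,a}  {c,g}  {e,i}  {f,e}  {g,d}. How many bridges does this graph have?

0

The edges on the cycle f-e-i-f are not bridges since each lies on that cycle.
Every edge lies on some cycle, so there are no bridges.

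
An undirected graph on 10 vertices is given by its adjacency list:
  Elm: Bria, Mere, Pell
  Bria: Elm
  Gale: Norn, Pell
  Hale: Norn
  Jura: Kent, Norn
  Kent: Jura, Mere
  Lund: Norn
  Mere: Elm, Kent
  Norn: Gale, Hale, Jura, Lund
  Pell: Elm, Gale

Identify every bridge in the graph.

Bria-Elm, Hale-Norn, Lund-Norn

The edges on the cycle Gale-Pell-Elm-Mere-Kent-Jura-Norn-Gale are not bridges since each lies on that cycle.
But removing Lund-Norn disconnects Lund from Norn; removing Hale-Norn disconnects Hale from Norn; removing Elm-Bria disconnects Elm from Bria — these are bridges.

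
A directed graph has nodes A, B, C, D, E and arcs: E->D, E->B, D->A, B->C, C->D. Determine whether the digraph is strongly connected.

No

There is no directed path from B to E, so the graph is not strongly connected.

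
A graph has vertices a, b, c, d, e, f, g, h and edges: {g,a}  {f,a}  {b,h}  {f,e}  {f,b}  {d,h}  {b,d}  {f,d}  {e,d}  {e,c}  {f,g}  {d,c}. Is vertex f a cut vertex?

Deleting f raises the number of components from 1 to 2, so f is a cut vertex.

Yes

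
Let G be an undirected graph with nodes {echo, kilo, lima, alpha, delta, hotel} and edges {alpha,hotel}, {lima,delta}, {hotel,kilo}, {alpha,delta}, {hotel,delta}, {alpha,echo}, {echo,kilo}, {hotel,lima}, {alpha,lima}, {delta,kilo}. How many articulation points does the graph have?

Removing kilo, for instance, still leaves 1 component. No single vertex removal increases the component count — the graph has no articulation points.

0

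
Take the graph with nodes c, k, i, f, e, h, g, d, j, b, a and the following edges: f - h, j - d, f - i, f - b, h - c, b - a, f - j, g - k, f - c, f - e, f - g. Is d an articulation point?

No

Deleting d leaves 1 component (was 1), so d is not a cut vertex.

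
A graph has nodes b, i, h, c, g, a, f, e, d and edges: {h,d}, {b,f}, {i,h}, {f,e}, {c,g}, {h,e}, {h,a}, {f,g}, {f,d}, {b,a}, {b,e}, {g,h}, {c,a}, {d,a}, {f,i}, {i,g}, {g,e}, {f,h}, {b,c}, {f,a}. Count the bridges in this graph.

The edges on the cycle f-i-h-f are not bridges since each lies on that cycle.
Every edge lies on some cycle, so there are no bridges.

0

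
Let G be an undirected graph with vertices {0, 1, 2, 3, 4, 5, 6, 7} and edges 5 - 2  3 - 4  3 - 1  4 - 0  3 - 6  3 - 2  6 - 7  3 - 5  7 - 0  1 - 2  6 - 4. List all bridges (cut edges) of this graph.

none

The edges on the cycle 3-5-2-3 are not bridges since each lies on that cycle.
Every edge lies on some cycle, so there are no bridges.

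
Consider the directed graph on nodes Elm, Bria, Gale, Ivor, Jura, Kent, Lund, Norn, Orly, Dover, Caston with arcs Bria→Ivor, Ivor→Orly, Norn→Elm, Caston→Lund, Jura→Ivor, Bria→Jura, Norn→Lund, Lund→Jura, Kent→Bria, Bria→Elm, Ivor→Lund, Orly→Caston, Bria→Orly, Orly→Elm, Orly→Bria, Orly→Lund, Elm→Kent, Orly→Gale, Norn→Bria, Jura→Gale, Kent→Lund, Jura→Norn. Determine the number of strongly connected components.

3

{Elm, Bria, Ivor, Jura, Kent, Lund, Norn, Orly, Caston} are all mutually reachable — one SCC of size 9.
{Dover} is an SCC by itself.
{Gale} is an SCC by itself.
That gives 3 strongly connected components.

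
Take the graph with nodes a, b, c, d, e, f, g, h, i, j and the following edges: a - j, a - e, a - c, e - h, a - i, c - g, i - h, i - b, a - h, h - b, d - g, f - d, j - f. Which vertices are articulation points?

a

Removing a increases the component count from 1 to 2, so a is a cut vertex.
By contrast removing j leaves 1 component; it is not a cut vertex. No other vertex is a cut vertex either.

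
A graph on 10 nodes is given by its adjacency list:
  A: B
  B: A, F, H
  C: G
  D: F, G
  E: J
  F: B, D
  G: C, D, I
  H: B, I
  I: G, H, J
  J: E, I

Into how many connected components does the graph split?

Starting from A we can reach A, B, C, D, E, F, G, H, I, J. That is one component of size 10.
Total: 1 component.

1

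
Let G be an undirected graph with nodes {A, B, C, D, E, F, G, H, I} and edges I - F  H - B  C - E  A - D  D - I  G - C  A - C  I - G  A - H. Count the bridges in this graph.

The edges on the cycle A-D-I-G-C-A are not bridges since each lies on that cycle.
But removing H - B disconnects H from B; removing I - F disconnects I from F; removing E - C disconnects E from C; removing A - H disconnects A from H — these are bridges.
That makes 4 bridges.

4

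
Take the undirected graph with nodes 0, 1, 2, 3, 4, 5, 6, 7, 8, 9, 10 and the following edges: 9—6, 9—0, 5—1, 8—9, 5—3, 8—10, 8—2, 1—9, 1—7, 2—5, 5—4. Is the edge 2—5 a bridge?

No

After removing 2—5, the path 2-8-9-1-5 still connects them, so the edge is not a bridge.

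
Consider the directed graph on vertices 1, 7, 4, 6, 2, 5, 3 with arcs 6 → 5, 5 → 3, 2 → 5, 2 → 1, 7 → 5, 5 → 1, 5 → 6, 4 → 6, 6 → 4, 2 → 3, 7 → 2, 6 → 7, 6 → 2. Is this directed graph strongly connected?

No

There is no directed path from 1 to 5, so the graph is not strongly connected.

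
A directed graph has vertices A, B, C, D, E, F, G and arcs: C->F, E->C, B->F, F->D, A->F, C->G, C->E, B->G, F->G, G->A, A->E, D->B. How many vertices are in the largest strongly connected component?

{A, B, C, D, E, F, G} are all mutually reachable — one SCC of size 7.
The largest has 7 vertices.

7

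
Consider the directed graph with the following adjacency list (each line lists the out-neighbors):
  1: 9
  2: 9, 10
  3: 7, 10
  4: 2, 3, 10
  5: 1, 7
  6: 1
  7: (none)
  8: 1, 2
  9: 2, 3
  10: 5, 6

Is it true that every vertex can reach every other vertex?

No

There is no directed path from 3 to 8, so the graph is not strongly connected.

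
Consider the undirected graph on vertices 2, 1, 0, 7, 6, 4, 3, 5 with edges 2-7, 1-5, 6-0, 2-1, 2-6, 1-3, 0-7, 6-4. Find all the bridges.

1-2, 1-3, 1-5, 4-6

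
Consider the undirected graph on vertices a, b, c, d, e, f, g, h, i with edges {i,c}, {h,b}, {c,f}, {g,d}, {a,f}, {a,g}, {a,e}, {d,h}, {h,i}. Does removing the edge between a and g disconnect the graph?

After removing a—g, the path a-f-c-i-h-d-g still connects them, so the edge is not a bridge.

No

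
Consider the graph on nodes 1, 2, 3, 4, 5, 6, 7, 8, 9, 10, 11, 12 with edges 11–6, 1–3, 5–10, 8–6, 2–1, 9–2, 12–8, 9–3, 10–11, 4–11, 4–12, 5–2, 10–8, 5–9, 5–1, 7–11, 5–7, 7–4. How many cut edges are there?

The edges on the cycle 5-9-3-1-5 are not bridges since each lies on that cycle.
Every edge lies on some cycle, so there are no bridges.

0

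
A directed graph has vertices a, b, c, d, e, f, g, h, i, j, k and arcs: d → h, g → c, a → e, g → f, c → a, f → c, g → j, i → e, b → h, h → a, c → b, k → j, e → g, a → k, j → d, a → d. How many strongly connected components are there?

{a, b, c, d, e, f, g, h, j, k} are all mutually reachable — one SCC of size 10.
{i} is an SCC by itself.
That gives 2 strongly connected components.

2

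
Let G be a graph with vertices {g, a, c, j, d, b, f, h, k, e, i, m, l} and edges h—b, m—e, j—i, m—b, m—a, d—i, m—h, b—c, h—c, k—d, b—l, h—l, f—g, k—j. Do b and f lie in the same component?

The component containing b is {a, b, c, e, h, l, m}, and f is not in it.

No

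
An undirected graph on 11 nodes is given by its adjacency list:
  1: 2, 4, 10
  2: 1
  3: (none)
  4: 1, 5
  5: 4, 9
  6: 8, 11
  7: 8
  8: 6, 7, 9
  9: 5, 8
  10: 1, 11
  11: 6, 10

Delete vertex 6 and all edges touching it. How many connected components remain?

2

With 6 gone, the remaining components are: {3}; {1, 2, 4, 5, 7, 8, 9, 10, 11}.
That is 2 components.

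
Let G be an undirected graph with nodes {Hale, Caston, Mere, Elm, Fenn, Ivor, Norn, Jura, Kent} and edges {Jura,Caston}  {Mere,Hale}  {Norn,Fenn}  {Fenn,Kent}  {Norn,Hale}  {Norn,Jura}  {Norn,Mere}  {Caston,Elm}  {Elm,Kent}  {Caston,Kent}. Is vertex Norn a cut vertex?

Yes

Deleting Norn raises the number of components from 2 to 3, so Norn is a cut vertex.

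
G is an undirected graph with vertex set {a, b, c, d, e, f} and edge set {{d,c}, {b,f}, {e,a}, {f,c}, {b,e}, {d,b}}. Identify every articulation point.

Removing b increases the component count from 1 to 2, so b is a cut vertex.
Removing e increases the component count from 1 to 2, so e is a cut vertex.
By contrast removing f leaves 1 component; it is not a cut vertex. No other vertex is a cut vertex either.

b, e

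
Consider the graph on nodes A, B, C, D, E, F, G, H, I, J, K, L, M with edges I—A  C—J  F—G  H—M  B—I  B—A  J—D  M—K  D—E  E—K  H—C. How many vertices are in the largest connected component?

L is isolated — a component by itself.
Starting from F we can reach F, G. That is one component of size 2.
Starting from A we can reach A, B, I. That is one component of size 3.
Starting from C we can reach C, D, E, H, J, K, M. That is one component of size 7.
The largest has 7 vertices.

7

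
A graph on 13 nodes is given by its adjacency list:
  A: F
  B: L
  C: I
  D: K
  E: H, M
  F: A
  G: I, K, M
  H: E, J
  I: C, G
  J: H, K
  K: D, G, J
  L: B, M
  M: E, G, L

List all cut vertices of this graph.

G, I, K, L, M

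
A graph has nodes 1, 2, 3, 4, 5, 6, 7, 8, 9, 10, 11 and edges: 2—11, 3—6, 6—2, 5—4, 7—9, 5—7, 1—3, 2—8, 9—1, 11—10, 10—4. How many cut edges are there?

The edges on the cycle 5-7-9-1-3-6-2-11-10-4-5 are not bridges since each lies on that cycle.
But removing 8—2 disconnects 8 from 2 — this is a bridge.

1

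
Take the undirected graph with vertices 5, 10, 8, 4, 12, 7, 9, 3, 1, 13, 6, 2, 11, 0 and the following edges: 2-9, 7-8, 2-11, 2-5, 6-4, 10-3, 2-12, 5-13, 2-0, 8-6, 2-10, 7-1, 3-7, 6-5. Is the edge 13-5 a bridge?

Yes

Removing 13-5 leaves no path between 13 and 5: the component count goes from 1 to 2. So it is a bridge.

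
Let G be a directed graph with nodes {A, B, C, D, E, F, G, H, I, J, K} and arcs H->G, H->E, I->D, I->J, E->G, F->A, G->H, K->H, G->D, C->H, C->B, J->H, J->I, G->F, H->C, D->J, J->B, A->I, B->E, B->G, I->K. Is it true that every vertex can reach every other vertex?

Yes

From E we can reach every vertex (A, B, C, D, E, F, G, H, I, J, K), and every vertex can reach E (A, B, C, D, E, F, G, H, I, J, K). So the whole graph is one strongly connected component.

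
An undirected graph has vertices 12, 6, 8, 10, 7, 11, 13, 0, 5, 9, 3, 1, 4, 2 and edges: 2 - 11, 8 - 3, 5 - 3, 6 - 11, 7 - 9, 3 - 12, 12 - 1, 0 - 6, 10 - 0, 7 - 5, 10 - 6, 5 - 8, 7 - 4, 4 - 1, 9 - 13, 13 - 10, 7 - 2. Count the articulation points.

Removing 7 increases the component count from 1 to 2, so 7 is a cut vertex.
By contrast removing 5 leaves 1 component; it is not a cut vertex. No other vertex is a cut vertex either.

1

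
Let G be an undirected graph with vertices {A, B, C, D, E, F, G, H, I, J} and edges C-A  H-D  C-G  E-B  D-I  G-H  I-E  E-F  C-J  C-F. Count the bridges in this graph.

The edges on the cycle C-G-H-D-I-E-F-C are not bridges since each lies on that cycle.
But removing C-J disconnects C from J; removing B-E disconnects B from E; removing C-A disconnects C from A — these are bridges.
That makes 3 bridges.

3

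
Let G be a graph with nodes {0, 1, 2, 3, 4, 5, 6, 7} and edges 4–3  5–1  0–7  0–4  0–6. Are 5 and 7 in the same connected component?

No

The component containing 5 is {1, 5}, and 7 is not in it.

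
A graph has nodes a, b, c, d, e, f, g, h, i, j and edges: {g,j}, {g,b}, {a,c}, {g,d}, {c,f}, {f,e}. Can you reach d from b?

Yes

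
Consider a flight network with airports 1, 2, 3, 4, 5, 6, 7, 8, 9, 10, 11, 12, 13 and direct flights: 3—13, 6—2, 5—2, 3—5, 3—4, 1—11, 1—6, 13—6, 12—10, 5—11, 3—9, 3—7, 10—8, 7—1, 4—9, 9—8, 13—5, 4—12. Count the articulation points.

Removing 3 increases the component count from 1 to 2, so 3 is a cut vertex.
By contrast removing 9 leaves 1 component; it is not a cut vertex. No other vertex is a cut vertex either.

1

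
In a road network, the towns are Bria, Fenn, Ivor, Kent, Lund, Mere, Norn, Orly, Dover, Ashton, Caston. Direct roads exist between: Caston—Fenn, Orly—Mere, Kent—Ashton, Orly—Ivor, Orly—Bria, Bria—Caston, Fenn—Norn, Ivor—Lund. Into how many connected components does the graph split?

3

Dover is isolated — a component by itself.
Starting from Kent we can reach Kent, Ashton. That is one component of size 2.
Starting from Bria we can reach Bria, Fenn, Ivor, Lund, Mere, Norn, Orly, Caston. That is one component of size 8.
Total: 3 components.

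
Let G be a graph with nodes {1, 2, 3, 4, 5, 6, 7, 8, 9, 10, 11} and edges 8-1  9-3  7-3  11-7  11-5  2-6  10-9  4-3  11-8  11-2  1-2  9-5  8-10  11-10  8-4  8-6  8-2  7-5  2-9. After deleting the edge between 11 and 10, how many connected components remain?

1

11 and 10 are still connected via 11-8-10, so the component count stays at 1.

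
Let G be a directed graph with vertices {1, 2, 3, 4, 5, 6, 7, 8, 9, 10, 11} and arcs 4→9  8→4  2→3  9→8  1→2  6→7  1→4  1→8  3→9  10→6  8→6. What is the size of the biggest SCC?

{4, 8, 9} are all mutually reachable — one SCC of size 3.
{11} is an SCC by itself.
{6} is an SCC by itself.
{3} is an SCC by itself.
{7} is an SCC by itself.
(and 4 more singleton SCCs)
The largest has 3 vertices.

3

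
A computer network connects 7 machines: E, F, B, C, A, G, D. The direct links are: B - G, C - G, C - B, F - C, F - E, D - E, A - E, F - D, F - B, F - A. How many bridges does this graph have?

0

The edges on the cycle F-C-G-B-F are not bridges since each lies on that cycle.
Every edge lies on some cycle, so there are no bridges.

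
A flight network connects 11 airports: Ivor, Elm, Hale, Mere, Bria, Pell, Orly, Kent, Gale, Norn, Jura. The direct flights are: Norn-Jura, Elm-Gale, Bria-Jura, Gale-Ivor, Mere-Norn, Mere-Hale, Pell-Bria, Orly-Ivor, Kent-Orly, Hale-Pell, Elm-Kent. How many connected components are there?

Starting from Elm we can reach Elm, Gale, Ivor, Kent, Orly. That is one component of size 5.
Starting from Bria we can reach Bria, Hale, Jura, Mere, Norn, Pell. That is one component of size 6.
Total: 2 components.

2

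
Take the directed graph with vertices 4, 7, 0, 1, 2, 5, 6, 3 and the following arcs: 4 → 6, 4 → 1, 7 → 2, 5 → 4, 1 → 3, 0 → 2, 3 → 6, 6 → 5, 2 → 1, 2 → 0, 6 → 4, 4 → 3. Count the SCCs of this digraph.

{1, 3, 4, 5, 6} are all mutually reachable — one SCC of size 5.
{0, 2} are all mutually reachable — one SCC of size 2.
{7} is an SCC by itself.
That gives 3 strongly connected components.

3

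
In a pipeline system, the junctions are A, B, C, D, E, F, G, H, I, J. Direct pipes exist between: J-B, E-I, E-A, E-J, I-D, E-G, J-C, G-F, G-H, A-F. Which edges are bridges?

B-J, C-J, D-I, E-I, E-J, G-H

The edges on the cycle E-G-F-A-E are not bridges since each lies on that cycle.
But removing C-J disconnects C from J; removing E-J disconnects E from J; removing J-B disconnects J from B; removing I-E disconnects I from E — these are bridges.
In total 6 edges are bridges.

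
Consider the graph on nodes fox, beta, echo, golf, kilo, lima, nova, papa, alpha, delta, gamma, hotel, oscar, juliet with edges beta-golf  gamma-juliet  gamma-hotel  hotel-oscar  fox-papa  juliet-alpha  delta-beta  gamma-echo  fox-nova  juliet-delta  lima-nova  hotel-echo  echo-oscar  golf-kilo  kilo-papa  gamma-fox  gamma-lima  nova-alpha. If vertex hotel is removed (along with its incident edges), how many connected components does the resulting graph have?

1

With hotel gone, the remaining components are: {fox, beta, echo, golf, kilo, lima, nova, papa, alpha, delta, gamma, oscar, juliet}.
That is 1 component.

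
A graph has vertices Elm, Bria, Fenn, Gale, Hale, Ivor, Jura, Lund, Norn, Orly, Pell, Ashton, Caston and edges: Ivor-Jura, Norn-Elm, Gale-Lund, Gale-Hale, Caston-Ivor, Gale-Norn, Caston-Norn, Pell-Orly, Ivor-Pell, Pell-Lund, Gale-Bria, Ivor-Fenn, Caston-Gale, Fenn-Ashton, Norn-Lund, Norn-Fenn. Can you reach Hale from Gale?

Yes

From Gale we can reach Elm, Bria, Fenn, Gale, Hale, Ivor, Jura, Lund, Norn, Orly, Pell, Ashton, Caston, which includes Hale.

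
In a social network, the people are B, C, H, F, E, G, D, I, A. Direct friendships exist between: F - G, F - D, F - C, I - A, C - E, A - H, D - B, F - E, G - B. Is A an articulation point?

Yes

Deleting A raises the number of components from 2 to 3, so A is a cut vertex.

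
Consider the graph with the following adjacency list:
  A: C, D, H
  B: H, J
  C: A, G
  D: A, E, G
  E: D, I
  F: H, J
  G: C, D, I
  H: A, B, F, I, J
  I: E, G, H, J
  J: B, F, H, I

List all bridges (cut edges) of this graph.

none

The edges on the cycle I-E-D-G-I are not bridges since each lies on that cycle.
Every edge lies on some cycle, so there are no bridges.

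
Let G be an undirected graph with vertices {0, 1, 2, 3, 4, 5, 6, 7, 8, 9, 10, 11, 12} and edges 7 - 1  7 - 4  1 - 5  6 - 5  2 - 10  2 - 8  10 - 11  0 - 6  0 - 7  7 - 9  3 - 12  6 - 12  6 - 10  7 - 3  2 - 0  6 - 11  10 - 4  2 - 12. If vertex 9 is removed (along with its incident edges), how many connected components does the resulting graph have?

1

With 9 gone, the remaining components are: {0, 1, 2, 3, 4, 5, 6, 7, 8, 10, 11, 12}.
That is 1 component.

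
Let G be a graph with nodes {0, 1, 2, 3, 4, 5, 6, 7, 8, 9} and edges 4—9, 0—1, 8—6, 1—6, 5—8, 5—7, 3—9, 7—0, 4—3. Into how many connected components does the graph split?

3

2 is isolated — a component by itself.
Starting from 3 we can reach 3, 4, 9. That is one component of size 3.
Starting from 0 we can reach 0, 1, 5, 6, 7, 8. That is one component of size 6.
Total: 3 components.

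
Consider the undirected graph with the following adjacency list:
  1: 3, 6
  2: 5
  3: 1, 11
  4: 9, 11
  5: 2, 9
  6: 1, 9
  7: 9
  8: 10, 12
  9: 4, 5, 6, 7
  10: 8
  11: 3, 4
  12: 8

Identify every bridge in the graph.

The edges on the cycle 6-9-4-11-3-1-6 are not bridges since each lies on that cycle.
But removing 9-7 disconnects 9 from 7; removing 12-8 disconnects 12 from 8; removing 2-5 disconnects 2 from 5; removing 9-5 disconnects 9 from 5 — these are bridges.
In total 5 edges are bridges.

10-8, 12-8, 2-5, 5-9, 7-9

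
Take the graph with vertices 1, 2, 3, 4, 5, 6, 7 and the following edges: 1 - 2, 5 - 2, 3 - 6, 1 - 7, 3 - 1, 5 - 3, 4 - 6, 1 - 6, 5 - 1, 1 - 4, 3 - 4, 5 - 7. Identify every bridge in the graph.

none

The edges on the cycle 5-3-1-7-5 are not bridges since each lies on that cycle.
Every edge lies on some cycle, so there are no bridges.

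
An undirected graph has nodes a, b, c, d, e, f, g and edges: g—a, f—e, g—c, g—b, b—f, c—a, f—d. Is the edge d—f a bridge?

Yes

Removing d—f leaves no path between d and f: the component count goes from 1 to 2. So it is a bridge.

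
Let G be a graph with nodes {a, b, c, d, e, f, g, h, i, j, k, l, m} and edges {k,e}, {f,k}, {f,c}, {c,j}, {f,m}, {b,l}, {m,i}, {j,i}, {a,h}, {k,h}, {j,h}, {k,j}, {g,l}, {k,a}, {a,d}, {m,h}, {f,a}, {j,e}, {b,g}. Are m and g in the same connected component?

No

The component containing m is {a, c, d, e, f, h, i, j, k, m}, and g is not in it.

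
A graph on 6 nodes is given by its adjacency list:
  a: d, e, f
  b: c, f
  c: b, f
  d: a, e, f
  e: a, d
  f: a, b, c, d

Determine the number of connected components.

Starting from a we can reach a, b, c, d, e, f. That is one component of size 6.
Total: 1 component.

1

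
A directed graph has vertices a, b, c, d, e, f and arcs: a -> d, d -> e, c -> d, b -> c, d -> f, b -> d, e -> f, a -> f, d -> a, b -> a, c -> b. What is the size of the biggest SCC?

{b, c} are all mutually reachable — one SCC of size 2.
{a, d} are all mutually reachable — one SCC of size 2.
{e} is an SCC by itself.
{f} is an SCC by itself.
The largest has 2 vertices.

2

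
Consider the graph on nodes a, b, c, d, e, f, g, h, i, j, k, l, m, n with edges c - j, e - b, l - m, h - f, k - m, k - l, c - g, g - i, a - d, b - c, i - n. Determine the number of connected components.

4

Starting from f we can reach f, h. That is one component of size 2.
Starting from a we can reach a, d. That is one component of size 2.
Starting from k we can reach k, l, m. That is one component of size 3.
Starting from b we can reach b, c, e, g, i, j, n. That is one component of size 7.
Total: 4 components.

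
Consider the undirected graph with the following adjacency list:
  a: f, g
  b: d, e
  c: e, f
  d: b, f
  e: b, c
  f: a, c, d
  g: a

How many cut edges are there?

The edges on the cycle e-b-d-f-c-e are not bridges since each lies on that cycle.
But removing a-g disconnects a from g; removing f-a disconnects f from a — these are bridges.
That makes 2 bridges.

2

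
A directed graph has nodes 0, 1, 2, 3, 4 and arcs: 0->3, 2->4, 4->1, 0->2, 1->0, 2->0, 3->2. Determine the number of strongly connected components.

{0, 1, 2, 3, 4} are all mutually reachable — one SCC of size 5.
That gives 1 strongly connected component.

1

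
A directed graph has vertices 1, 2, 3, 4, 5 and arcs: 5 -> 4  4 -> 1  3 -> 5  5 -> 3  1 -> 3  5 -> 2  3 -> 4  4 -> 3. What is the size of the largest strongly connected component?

{1, 3, 4, 5} are all mutually reachable — one SCC of size 4.
{2} is an SCC by itself.
The largest has 4 vertices.

4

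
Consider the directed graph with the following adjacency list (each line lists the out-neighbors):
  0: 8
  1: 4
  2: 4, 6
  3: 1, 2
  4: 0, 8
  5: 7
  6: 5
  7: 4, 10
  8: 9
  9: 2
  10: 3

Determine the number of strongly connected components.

{0, 1, 2, 3, 4, 5, 6, 7, 8, 9, 10} are all mutually reachable — one SCC of size 11.
That gives 1 strongly connected component.

1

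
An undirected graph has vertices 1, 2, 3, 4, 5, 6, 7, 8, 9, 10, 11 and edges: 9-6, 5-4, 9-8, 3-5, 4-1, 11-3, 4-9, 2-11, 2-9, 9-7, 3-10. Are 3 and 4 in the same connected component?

From 3 we can reach 1, 2, 3, 4, 5, 6, 7, 8, 9, 10, 11, which includes 4.

Yes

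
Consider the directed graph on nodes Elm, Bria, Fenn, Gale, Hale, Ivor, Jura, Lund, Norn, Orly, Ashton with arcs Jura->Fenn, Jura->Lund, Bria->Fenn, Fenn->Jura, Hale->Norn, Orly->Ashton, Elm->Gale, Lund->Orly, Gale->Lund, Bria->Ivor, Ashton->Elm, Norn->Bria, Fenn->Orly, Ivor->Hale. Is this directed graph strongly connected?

There is no directed path from Fenn to Bria, so the graph is not strongly connected.

No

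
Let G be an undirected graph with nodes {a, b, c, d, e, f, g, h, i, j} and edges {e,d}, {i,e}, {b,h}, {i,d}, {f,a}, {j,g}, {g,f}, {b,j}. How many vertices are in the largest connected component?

6

c is isolated — a component by itself.
Starting from d we can reach d, e, i. That is one component of size 3.
Starting from a we can reach a, b, f, g, h, j. That is one component of size 6.
The largest has 6 vertices.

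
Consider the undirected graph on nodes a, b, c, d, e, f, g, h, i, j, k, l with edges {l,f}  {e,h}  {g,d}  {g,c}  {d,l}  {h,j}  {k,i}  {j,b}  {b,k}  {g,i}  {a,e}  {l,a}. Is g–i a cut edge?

No

After removing g–i, the path g-d-l-a-e-h-j-b-k-i still connects them, so the edge is not a bridge.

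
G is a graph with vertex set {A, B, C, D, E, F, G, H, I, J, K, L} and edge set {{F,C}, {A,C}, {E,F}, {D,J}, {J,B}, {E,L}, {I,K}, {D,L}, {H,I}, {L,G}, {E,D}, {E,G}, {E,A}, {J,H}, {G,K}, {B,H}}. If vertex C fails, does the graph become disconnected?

No

Deleting C leaves 1 component (was 1) (its neighbors A, F remain connected to each other), so C is not a cut vertex.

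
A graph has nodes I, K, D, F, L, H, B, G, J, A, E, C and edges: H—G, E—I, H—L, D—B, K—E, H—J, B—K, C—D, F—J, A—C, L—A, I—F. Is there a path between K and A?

From K we can reach A, B, C, D, E, F, G, H, I, J, K, L, which includes A.

Yes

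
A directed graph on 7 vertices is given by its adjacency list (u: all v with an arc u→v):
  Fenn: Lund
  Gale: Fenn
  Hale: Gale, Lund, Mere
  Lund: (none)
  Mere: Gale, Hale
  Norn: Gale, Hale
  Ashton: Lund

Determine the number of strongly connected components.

6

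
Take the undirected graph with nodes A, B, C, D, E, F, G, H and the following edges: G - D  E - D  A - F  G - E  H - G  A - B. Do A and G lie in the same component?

No

The component containing A is {A, B, F}, and G is not in it.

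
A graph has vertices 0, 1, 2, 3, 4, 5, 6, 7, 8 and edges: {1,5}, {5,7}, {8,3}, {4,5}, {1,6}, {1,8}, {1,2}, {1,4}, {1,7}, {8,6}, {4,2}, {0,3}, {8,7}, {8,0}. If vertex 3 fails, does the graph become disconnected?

No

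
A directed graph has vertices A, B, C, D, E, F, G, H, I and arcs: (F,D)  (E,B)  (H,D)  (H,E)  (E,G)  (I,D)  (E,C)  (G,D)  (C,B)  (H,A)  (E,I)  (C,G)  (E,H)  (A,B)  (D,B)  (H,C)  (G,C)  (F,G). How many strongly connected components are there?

{C, G} are all mutually reachable — one SCC of size 2.
{E, H} are all mutually reachable — one SCC of size 2.
{B} is an SCC by itself.
{D} is an SCC by itself.
{A} is an SCC by itself.
(and 2 more singleton SCCs)
That gives 7 strongly connected components.

7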